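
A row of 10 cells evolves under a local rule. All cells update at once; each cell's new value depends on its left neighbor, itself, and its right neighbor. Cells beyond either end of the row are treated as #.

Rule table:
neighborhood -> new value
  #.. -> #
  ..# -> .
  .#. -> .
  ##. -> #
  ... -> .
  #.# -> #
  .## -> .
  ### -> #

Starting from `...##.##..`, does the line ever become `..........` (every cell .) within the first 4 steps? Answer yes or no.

no

#...##.##.
##...##.##
###...##.#
####...##.
step 4 is ####...##., still not uniform .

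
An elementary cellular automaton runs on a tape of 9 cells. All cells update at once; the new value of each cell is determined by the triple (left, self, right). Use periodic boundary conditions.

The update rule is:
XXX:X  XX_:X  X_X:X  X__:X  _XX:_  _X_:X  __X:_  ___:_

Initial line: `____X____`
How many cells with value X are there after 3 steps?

2

step 1: ____XX___
step 2: _____XX__
step 3: ______XX_
count of X: 2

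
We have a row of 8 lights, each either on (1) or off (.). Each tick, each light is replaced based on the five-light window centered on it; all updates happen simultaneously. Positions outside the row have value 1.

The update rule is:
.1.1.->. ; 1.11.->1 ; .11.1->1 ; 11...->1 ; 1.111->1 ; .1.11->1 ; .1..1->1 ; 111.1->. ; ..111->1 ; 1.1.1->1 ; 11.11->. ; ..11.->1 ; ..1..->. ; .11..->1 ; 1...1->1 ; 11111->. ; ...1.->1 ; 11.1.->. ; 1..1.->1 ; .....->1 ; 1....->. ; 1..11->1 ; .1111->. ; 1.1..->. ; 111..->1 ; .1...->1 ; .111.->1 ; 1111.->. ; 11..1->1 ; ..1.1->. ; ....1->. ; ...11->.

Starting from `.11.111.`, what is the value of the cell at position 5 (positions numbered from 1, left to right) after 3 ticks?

1

tick 1: .11.11..
tick 2: .11.1111
tick 3: .11.1...
position 5 holds 1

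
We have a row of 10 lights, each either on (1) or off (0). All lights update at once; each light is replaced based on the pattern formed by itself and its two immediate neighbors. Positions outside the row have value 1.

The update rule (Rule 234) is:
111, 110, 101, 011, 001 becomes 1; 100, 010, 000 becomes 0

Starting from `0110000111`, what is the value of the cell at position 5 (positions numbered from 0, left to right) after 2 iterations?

iteration 1: 1110001111
iteration 2: 1110011111
position 5 holds 1

1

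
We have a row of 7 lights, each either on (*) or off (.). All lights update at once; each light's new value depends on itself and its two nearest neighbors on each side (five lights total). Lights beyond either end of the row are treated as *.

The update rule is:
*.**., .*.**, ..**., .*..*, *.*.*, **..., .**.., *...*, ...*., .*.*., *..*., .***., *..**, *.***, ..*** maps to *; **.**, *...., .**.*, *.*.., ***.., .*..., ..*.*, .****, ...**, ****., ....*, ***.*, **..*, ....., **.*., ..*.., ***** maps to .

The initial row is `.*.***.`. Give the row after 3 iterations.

......*

.****..
.*....*
......*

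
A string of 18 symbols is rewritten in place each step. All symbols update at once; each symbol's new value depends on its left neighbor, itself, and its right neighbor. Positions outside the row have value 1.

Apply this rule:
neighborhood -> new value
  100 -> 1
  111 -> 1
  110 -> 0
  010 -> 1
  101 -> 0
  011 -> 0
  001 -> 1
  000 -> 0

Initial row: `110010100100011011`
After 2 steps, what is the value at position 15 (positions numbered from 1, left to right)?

0

101110111110100001
000100011100110010
position 15 holds 0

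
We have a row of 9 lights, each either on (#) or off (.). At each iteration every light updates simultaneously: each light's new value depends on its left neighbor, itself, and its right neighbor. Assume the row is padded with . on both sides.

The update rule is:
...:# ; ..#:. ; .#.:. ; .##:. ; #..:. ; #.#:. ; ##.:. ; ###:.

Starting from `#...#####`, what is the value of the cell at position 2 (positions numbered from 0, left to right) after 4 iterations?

.

..#......
#...#####  (repeats iteration 0; period 2)
iteration 4: #...#####
position 2 holds .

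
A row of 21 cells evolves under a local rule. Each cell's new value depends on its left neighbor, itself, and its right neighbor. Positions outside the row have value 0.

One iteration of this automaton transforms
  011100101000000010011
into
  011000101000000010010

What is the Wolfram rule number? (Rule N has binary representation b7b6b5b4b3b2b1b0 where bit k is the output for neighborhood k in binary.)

position 2: 111 → 1  (bit 7 = 1)
position 3: 110 → 0  (bit 6 = 0)
position 7: 101 → 0  (bit 5 = 0)
position 4: 100 → 0  (bit 4 = 0)
position 1: 011 → 1  (bit 3 = 1)
position 6: 010 → 1  (bit 2 = 1)
position 0: 001 → 0  (bit 1 = 0)
position 10: 000 → 0  (bit 0 = 0)
bits b7..b0 = 10001100 = 140

140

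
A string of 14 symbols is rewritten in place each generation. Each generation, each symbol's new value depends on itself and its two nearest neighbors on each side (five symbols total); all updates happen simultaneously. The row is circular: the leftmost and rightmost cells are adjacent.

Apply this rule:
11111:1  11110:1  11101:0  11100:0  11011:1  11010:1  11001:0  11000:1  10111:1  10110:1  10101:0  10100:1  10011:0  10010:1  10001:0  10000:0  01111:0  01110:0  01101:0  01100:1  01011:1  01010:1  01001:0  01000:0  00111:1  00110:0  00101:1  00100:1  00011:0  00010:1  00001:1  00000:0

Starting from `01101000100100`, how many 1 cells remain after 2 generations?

6

00011001101100
01001000011110
count of 1: 6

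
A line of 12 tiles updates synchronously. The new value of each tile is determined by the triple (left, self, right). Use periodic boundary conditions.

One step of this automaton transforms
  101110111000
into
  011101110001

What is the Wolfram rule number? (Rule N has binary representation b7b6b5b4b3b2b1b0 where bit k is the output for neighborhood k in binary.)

170

position 3: 111 → 1  (bit 7 = 1)
position 4: 110 → 0  (bit 6 = 0)
position 1: 101 → 1  (bit 5 = 1)
position 9: 100 → 0  (bit 4 = 0)
position 2: 011 → 1  (bit 3 = 1)
position 0: 010 → 0  (bit 2 = 0)
position 11: 001 → 1  (bit 1 = 1)
position 10: 000 → 0  (bit 0 = 0)
bits b7..b0 = 10101010 = 170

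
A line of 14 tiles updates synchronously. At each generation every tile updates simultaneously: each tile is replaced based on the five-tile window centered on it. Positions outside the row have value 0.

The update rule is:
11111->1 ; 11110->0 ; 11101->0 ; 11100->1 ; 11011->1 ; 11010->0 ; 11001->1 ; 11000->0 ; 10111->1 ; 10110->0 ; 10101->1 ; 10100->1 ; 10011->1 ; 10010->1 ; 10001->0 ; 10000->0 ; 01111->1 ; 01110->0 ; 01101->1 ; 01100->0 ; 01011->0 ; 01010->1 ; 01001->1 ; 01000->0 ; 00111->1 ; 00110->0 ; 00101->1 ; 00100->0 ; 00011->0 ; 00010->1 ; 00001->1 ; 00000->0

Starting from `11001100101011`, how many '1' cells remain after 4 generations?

generation 1: 00110011111000
generation 2: 10001111101000
generation 3: 00001110001000
generation 4: 00101010010000
count of 1: 4

4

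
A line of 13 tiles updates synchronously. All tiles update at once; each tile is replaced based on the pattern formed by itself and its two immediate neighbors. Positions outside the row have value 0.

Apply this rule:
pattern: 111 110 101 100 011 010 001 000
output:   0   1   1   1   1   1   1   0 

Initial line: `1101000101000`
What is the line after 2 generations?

1111101111100
1000111000110

1000111000110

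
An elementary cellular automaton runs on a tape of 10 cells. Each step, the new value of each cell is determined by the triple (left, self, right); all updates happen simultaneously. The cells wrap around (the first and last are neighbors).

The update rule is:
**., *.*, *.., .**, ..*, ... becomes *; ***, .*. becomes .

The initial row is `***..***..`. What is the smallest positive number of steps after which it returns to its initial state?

2

*.****.***
***..***..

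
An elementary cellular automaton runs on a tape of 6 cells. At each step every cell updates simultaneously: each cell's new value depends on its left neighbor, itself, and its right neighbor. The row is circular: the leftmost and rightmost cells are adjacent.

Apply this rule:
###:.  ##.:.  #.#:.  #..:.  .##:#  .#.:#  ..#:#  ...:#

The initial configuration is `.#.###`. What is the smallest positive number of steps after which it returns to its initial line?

.#.#..
##.#.#
...#.#
.###.#
.#...#
.#.###

6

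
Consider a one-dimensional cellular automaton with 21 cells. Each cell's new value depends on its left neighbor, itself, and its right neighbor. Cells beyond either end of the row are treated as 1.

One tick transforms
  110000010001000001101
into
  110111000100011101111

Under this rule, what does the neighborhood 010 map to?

At position 7 the neighborhood is 010; the next row has 0 there.

0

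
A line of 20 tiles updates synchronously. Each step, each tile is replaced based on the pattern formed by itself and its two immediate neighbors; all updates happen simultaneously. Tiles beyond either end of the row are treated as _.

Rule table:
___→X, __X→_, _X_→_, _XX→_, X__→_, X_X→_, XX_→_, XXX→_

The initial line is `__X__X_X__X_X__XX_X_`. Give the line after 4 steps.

__XXXXXXXXXXXXXXXXXX

X___________________
__XXXXXXXXXXXXXXXXXX
X___________________  (repeats step 1; period 2)
step 4: __XXXXXXXXXXXXXXXXXX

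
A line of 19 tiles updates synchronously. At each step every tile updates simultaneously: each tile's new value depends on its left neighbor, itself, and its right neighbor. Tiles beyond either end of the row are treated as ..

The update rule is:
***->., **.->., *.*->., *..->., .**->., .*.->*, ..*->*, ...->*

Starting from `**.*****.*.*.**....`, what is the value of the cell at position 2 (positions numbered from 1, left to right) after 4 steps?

step 1: .........*.*....***
step 2: **********.*.***...
step 3: ...........*.....**
step 4: ************.****..
position 2 holds *

*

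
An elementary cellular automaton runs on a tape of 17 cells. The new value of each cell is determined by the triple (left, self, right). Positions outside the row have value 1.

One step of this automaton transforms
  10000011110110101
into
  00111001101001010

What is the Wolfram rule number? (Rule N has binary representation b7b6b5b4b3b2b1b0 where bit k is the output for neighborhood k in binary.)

161

position 7: 111 → 1  (bit 7 = 1)
position 0: 110 → 0  (bit 6 = 0)
position 10: 101 → 1  (bit 5 = 1)
position 1: 100 → 0  (bit 4 = 0)
position 6: 011 → 0  (bit 3 = 0)
position 14: 010 → 0  (bit 2 = 0)
position 5: 001 → 0  (bit 1 = 0)
position 2: 000 → 1  (bit 0 = 1)
bits b7..b0 = 10100001 = 161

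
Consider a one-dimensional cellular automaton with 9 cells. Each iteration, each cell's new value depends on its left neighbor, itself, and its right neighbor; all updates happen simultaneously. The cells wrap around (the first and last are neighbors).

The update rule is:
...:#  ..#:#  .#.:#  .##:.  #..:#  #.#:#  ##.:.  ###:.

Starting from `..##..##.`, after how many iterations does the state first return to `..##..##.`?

##..##..#
..##..##.

2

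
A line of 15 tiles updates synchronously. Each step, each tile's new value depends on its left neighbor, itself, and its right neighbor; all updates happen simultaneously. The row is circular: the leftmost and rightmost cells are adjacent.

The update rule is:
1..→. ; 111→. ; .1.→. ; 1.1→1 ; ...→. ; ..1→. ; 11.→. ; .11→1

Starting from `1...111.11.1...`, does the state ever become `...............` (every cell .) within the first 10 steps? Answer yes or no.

....1..11.1....
.......1.1.....
........1......
...............
all cells are . at step 4

yes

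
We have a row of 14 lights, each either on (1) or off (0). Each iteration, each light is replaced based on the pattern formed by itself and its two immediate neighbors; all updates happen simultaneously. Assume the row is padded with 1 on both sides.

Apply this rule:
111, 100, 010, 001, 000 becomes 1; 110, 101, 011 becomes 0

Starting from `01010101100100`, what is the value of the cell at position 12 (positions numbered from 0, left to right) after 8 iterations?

1

01010100011111
01010111101111
01010011000111
01011100111011
01001011010001
01111000011110
00110111101100
11000011000011
position 12 holds 1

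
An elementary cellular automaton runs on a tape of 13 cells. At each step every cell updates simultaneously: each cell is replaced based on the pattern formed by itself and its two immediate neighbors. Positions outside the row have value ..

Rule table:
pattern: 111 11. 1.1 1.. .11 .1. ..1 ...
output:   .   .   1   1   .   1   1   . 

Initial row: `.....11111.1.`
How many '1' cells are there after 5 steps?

....1.....111
...111...1...
..1...1.111..
.111.111...1.
1...1...1.111
count of 1: 6

6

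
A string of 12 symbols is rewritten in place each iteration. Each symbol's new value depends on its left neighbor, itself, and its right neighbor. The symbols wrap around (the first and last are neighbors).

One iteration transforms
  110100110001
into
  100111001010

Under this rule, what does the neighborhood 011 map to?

At position 6 the neighborhood is 011; the next row has 0 there.

0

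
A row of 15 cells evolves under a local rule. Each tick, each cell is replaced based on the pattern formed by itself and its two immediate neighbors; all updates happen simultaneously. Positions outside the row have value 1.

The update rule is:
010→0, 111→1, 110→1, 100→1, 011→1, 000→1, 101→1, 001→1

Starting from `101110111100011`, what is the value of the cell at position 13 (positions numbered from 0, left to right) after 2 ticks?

1

111111111111111
111111111111111
position 13 holds 1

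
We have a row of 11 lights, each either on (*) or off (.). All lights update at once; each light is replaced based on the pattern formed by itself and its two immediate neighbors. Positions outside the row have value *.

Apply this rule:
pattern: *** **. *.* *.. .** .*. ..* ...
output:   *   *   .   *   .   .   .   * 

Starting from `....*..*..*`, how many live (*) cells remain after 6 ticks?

8

***..*..*..
****..*..*.
*****..*...
******..**.
*******..*.
********...
count of *: 8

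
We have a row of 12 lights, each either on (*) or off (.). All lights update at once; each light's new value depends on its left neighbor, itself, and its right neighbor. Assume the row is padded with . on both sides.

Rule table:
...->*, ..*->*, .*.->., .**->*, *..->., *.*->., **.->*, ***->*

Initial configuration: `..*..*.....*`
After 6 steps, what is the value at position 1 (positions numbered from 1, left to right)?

*

step 1: **..*..****.
step 2: **.*..*****.
step 3: **...******.
step 4: **.********.
step 5: **.********.  (fixed point — unchanged through step 6)
position 1 holds *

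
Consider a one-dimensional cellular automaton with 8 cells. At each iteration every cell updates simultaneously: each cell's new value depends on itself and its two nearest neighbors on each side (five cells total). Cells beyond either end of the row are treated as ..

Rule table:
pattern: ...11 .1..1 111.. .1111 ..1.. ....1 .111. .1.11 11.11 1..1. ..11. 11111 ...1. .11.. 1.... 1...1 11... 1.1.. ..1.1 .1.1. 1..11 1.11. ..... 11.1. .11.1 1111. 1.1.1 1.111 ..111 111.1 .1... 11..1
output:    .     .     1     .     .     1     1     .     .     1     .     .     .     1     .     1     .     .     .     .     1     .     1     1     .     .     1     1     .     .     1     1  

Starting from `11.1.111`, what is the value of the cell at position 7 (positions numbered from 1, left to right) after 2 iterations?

iteration 1: ..11.111
iteration 2: 1....111
position 7 holds 1

1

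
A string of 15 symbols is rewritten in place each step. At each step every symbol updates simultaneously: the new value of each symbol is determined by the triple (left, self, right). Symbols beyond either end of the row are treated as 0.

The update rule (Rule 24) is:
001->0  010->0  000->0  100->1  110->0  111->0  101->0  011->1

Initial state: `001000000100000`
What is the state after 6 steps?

step 1: 000100000010000
step 2: 000010000001000
step 3: 000001000000100
step 4: 000000100000010
step 5: 000000010000001
step 6: 000000001000000

000000001000000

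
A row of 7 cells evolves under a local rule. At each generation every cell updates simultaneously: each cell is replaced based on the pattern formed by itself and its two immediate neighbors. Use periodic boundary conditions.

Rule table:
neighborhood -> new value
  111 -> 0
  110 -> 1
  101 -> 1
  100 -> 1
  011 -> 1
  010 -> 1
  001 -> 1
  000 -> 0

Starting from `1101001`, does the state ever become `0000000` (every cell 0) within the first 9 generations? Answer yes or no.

generation 1: 0111111
generation 2: 1100001
generation 3: 0110011
generation 4: 1111111
generation 5: 0000000
all cells are 0 at generation 5

yes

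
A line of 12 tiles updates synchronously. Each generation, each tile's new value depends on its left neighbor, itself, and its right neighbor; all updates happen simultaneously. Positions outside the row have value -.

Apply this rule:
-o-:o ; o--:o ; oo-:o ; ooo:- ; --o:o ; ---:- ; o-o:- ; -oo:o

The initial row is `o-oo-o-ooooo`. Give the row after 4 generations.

o-oo-o-o---o
o-oo-o-oo-oo
o-oo-o-oo-oo  (fixed point — unchanged through generation 4)

o-oo-o-oo-oo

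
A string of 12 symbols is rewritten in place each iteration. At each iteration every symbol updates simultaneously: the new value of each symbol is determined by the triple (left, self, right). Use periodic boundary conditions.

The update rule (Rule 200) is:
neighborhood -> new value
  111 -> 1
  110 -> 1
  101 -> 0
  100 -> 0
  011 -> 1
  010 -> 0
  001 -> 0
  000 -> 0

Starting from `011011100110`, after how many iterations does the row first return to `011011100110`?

iteration 1: 011011100110

1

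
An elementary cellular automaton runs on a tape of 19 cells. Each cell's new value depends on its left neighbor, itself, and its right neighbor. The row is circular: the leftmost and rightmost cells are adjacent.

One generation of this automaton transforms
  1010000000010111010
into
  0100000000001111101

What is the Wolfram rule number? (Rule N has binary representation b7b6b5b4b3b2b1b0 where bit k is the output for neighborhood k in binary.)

position 14: 111 → 1  (bit 7 = 1)
position 15: 110 → 1  (bit 6 = 1)
position 1: 101 → 1  (bit 5 = 1)
position 3: 100 → 0  (bit 4 = 0)
position 13: 011 → 1  (bit 3 = 1)
position 0: 010 → 0  (bit 2 = 0)
position 10: 001 → 0  (bit 1 = 0)
position 4: 000 → 0  (bit 0 = 0)
bits b7..b0 = 11101000 = 232

232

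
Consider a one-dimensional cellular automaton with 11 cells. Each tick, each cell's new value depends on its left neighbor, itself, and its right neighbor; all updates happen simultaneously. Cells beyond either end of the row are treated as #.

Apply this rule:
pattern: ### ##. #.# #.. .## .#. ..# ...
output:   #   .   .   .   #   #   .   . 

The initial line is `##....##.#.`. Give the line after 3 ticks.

#.....#..#.
......#..#.
......#..#.

......#..#.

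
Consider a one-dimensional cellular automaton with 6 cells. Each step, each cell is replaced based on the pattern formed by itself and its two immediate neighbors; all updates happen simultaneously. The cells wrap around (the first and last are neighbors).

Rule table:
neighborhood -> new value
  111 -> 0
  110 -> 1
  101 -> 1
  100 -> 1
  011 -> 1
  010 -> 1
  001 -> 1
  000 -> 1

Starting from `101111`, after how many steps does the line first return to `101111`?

2

111000
101111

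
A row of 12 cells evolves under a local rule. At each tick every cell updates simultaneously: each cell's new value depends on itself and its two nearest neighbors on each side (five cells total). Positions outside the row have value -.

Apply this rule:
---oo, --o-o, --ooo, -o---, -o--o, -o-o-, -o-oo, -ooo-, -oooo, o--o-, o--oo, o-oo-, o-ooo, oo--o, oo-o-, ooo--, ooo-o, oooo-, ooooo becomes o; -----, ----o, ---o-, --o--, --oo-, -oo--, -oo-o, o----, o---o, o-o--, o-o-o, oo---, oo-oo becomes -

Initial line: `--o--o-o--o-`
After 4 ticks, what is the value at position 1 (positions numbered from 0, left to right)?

o

---oooo-oo-o
--ooooo-o-o-
-ooooooo-o-o
ooooooooo-o-
position 1 holds o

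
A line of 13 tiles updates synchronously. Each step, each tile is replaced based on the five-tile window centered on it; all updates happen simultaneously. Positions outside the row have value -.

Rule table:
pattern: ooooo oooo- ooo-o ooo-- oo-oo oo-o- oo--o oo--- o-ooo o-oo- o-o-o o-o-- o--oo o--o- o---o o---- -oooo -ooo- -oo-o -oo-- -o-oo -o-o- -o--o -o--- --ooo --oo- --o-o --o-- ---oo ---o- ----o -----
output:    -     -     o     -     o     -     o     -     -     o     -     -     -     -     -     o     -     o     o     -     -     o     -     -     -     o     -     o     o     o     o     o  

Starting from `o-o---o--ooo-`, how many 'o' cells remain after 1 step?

4

-o---oo---o--
count of o: 4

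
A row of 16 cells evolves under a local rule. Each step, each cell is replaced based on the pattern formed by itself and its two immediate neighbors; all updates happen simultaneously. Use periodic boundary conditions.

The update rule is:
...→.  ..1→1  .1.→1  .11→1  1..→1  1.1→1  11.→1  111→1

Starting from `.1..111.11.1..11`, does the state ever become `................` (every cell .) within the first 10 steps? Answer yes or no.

no

1111111111111111
1111111111111111  (fixed point — unchanged through step 10)
step 10 is 1111111111111111, still not uniform .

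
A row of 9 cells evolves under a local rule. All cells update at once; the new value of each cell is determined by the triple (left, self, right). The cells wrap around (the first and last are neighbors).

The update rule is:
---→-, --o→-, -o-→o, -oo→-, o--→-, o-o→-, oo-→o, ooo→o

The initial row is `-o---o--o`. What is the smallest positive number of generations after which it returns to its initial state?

1

generation 1: -o---o--o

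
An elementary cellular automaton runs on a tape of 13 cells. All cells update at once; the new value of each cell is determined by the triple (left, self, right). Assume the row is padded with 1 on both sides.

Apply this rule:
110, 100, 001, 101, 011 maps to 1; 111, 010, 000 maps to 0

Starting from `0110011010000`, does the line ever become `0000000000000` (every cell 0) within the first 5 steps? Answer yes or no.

no

1111111101001
0000000110111
1000001111100
1100011000111
0110111101100
step 5 is 0110111101100, still not uniform 0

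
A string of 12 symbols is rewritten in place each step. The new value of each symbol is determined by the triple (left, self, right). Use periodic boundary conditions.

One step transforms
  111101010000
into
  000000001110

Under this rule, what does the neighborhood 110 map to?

0

At position 3 the neighborhood is 110; the next row has 0 there.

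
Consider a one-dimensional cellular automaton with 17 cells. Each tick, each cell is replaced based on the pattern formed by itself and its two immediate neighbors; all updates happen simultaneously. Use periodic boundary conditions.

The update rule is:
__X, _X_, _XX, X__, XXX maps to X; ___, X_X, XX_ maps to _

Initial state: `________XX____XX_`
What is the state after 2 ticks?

tick 1: _______XX_X__XX_X
tick 2: X_____XX__XXXX__X

X_____XX__XXXX__X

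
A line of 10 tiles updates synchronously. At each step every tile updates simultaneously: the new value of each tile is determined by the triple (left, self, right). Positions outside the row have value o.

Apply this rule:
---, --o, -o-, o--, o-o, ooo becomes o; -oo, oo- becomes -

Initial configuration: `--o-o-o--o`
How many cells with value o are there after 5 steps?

8

step 1: ooooooooo-
step 2: oooooooo-o
step 3: ooooooo-o-
step 4: oooooo-ooo
step 5: ooooo-o-oo
count of o: 8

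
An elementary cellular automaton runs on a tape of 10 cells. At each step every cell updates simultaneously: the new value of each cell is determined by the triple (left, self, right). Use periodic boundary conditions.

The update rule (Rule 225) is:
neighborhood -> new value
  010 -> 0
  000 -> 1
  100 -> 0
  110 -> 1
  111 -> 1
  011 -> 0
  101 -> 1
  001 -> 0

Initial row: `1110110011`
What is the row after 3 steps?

0111100000

step 1: 1111010001
step 2: 1111100100
step 3: 0111100000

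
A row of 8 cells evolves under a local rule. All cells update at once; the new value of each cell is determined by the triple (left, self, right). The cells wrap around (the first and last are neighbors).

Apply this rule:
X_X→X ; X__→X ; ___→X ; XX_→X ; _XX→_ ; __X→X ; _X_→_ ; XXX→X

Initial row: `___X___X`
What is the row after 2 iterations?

_XXX_XXX

XXX_XXX_
_XXX_XXX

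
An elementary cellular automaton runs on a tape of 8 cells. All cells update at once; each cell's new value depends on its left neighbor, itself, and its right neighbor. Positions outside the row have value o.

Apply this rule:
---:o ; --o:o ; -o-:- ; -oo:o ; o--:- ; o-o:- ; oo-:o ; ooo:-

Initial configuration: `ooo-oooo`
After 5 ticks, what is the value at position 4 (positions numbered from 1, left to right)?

--o-o---
-o----oo
---oooo-
-ooo--o-
-o-o-o--
position 4 holds o

o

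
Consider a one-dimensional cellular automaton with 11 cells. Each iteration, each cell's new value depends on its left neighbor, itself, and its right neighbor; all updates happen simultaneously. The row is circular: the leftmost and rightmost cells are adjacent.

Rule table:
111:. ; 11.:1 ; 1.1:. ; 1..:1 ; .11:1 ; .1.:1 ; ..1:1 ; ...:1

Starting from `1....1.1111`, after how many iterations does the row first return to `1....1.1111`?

111111.1...
1....1.1111

2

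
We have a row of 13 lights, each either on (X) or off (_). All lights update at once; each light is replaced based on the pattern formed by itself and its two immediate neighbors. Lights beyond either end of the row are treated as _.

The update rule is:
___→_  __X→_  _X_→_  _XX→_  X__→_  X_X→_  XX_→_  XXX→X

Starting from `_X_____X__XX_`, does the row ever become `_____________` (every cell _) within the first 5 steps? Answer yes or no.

_____________
all cells are _ at step 1

yes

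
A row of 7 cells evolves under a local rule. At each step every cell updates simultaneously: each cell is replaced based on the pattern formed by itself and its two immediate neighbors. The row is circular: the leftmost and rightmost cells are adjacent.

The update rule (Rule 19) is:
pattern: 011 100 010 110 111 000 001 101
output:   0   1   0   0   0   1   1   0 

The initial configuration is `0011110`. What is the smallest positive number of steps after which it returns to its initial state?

1100001
0011110

2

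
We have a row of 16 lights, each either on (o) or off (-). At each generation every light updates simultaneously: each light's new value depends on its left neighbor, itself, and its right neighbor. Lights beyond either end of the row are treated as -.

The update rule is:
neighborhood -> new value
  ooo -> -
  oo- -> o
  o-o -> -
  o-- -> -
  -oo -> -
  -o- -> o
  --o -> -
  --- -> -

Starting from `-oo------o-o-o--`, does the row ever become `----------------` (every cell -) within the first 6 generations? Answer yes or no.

no

--o------o-o-o--
--o------o-o-o--  (fixed point — unchanged through generation 6)
generation 6 is --o------o-o-o--, still not uniform -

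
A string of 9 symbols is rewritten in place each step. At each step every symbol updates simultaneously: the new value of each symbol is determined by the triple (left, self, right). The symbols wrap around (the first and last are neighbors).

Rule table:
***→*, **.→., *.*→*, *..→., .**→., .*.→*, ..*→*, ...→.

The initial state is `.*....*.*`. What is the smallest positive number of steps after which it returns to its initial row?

36

**...****
*...*.***
...***.**
..*.*.*..
.******..
*.****...
**.**...*
*.*....*.
***...***
**...*.**
*...***.*
...*.*.*.
..******.
.*.****..
***.**...
.*.*....*
****...**
***...*.*
**...***.
....*.*.*
...******
..*.****.
.***.**..
*.*.*....
*****...*
****...*.
.**...***
*....*.*.
*...*****
...*.****
..***.**.
.*.*.*...
******...
.****...*
*.**...**
.*....*.*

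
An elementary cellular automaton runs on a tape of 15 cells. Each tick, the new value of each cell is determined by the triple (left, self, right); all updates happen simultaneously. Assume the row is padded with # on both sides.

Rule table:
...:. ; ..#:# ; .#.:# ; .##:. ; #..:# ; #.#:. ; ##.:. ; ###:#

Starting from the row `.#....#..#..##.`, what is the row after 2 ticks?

.##..#######...
...##.#####.#.#

...##.#####.#.#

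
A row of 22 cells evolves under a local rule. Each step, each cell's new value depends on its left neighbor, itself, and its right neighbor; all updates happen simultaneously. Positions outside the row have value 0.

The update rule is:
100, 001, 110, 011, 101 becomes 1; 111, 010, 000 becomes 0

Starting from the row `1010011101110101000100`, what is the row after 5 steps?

0101110111011010101010
1011011101111101010101
0111110111000110101010
1100011101101111010101
1110110111111001101010

1110110111111001101010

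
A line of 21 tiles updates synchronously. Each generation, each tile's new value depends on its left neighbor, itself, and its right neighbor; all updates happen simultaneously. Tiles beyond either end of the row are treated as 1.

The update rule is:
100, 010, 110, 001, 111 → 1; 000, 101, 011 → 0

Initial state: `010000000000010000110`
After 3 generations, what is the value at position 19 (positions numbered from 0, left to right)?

011000000000111001010
001100000001011111010
110110000011001111010
position 19 holds 1

1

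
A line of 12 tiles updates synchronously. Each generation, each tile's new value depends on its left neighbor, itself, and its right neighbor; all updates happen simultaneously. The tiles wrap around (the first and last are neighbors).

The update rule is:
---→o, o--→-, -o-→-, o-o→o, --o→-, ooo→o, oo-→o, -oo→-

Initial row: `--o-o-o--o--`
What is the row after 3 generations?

--o-----oo--

o--o-o-----o
o---o--ooo--
--o-----oo--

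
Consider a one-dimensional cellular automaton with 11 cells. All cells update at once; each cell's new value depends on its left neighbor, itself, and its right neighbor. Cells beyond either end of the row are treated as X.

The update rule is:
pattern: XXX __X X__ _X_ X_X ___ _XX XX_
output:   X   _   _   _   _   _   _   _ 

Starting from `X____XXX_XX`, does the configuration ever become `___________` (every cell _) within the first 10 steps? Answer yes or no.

yes

______X___X
___________
all cells are _ at step 2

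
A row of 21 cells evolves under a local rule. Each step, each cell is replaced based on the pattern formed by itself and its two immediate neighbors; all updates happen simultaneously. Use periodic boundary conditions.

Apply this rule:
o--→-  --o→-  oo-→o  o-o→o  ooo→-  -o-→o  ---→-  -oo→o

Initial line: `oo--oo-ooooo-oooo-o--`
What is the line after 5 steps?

step 1: oo--oooo---ooo--ooo--
step 2: oo--o--o---o-o--o-o--
step 3: oo--o--o---ooo--ooo--
step 4: oo--o--o---o-o--o-o--  (repeats step 2; period 2)
step 5: oo--o--o---ooo--ooo--

oo--o--o---ooo--ooo--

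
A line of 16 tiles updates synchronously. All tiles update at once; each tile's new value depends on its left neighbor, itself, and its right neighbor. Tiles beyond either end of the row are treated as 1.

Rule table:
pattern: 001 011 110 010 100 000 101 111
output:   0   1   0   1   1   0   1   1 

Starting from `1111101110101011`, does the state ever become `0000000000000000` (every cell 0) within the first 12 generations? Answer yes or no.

no

1111011101111111
1110111011111111
1101110111111111
1011101111111111
0111011111111111
1110111111111111
1101111111111111
1011111111111111
0111111111111111
1111111111111111
1111111111111111  (fixed point — unchanged through generation 12)
generation 12 is 1111111111111111, still not uniform 0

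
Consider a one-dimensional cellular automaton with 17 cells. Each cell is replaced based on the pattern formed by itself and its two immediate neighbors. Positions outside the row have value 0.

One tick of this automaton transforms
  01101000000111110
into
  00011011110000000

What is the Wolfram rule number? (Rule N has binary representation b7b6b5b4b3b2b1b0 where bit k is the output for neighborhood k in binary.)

37

position 12: 111 → 0  (bit 7 = 0)
position 2: 110 → 0  (bit 6 = 0)
position 3: 101 → 1  (bit 5 = 1)
position 5: 100 → 0  (bit 4 = 0)
position 1: 011 → 0  (bit 3 = 0)
position 4: 010 → 1  (bit 2 = 1)
position 0: 001 → 0  (bit 1 = 0)
position 6: 000 → 1  (bit 0 = 1)
bits b7..b0 = 00100101 = 37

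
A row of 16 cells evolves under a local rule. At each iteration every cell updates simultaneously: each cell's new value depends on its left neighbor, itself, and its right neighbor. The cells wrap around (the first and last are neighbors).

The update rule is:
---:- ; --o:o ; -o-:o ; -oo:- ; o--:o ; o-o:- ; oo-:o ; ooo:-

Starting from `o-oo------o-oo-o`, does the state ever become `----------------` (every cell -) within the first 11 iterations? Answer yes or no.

iteration 1: o--oo----oo--o--
iteration 2: ooo-oo--o-oooooo
iteration 3: --o--oooo-------
iteration 4: -oooo---oo------
iteration 5: o---oo-o-oo-----
iteration 6: oo-o-o-o--oo---o
iteration 7: -o-o-o-ooo-oo-o-
iteration 8: oo-o-o---o--o-oo
iteration 9: -o-o-oo-ooooo---
iteration 10: oo-o--o-----oo--
iteration 11: -o-ooooo---o-ooo
iteration 11 is -o-ooooo---o-ooo, still not uniform -

no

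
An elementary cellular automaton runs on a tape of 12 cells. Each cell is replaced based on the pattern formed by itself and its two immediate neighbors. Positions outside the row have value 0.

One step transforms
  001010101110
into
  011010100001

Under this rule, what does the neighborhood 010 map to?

1

At position 2 the neighborhood is 010; the next row has 1 there.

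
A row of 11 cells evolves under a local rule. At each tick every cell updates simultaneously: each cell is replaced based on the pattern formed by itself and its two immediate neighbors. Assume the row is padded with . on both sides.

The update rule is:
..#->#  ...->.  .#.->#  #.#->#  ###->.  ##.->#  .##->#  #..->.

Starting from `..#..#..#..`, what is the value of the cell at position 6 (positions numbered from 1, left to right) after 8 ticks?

.##.##.##..
#########..
#.......#..
#......##..
#.....###..
#....##.#..
#...#####..
#..##...#..
position 6 holds .

.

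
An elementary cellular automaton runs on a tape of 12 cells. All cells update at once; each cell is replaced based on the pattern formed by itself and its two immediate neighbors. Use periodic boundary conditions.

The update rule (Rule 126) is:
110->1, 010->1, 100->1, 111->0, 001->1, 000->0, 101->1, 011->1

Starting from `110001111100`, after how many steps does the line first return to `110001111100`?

111011000111
001111101100
011000111110
111101100011
000111110110
001100011111
111110110001
000011111011
100110001111
111111011000
100001111101
110011000111
011111101100
110000111110
111001100011
001111110110
011000011111
111100110001
000111111011
101100001111
111110011000
100011111101
110110000111
011111001100
110001111110
111011000011
001111100110
011000111111
111101100001
000111110011
101100011111
111110110000
100011111001
110110001111
011111011000
110001111100

36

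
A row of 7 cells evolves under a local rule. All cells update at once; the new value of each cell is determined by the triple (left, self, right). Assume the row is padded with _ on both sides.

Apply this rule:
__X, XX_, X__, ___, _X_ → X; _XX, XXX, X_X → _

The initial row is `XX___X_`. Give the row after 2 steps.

X_____X

_XXXXXX
X_____X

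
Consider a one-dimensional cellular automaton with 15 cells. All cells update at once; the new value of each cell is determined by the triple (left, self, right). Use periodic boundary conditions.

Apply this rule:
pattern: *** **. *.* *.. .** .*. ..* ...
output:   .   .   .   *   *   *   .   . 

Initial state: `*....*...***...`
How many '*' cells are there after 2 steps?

8

step 1: **...**..*..*..
step 2: *.*..*.*.**.**.
count of *: 8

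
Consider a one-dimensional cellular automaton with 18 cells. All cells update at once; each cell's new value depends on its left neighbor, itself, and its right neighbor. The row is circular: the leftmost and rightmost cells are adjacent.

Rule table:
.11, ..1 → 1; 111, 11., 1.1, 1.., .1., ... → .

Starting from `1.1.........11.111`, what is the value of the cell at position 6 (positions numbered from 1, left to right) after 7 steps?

step 1: ...........11..1..
step 2: ..........11..1...
step 3: .........11..1....
step 4: ........11..1.....
step 5: .......11..1......
step 6: ......11..1.......
step 7: .....11..1........
position 6 holds 1

1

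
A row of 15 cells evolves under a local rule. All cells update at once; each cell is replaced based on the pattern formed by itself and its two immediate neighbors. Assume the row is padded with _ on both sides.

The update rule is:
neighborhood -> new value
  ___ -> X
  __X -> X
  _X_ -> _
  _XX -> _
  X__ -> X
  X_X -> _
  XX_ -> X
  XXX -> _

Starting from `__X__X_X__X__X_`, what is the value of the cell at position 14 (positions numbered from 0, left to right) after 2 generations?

generation 1: XX_XX___XX_XX_X
generation 2: _X__XXXX_X__X__
position 14 holds _

_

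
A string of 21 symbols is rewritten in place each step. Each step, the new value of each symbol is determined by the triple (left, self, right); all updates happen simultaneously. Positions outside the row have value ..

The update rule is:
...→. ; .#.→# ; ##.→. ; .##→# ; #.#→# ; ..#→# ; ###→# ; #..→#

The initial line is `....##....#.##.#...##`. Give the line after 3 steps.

step 1: ...##.#..####.###.##.
step 2: ..##.#######.###.##.#
step 3: .##.#######.###.##.##

.##.#######.###.##.##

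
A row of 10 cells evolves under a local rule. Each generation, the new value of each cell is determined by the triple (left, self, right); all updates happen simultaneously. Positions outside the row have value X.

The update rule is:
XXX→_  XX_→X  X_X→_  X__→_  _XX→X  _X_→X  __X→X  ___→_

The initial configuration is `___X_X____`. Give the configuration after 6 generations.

__XX_X___X
_XXX_X__XX
_X_X_X_XX_
_X_X_X_XX_  (fixed point — unchanged through generation 6)

_X_X_X_XX_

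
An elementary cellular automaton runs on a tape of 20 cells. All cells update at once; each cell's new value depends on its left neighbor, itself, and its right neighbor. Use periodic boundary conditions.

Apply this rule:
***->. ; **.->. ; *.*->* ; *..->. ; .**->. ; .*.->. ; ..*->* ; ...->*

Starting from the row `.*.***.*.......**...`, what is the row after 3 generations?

*..*...*..******...*

generation 1: *.*...*..******...**
generation 2: .*..**..*.......**..
generation 3: *..*...*..******...*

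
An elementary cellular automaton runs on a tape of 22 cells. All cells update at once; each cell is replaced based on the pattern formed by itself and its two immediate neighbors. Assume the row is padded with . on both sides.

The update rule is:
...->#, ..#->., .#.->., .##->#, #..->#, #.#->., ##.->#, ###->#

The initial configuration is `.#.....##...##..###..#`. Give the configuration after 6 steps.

#.####.####.###.######

..####.####.###.####..
#.####.####.###.######
..####.####.###.######
#.####.####.###.######  (repeats step 2; period 2)
step 6: #.####.####.###.######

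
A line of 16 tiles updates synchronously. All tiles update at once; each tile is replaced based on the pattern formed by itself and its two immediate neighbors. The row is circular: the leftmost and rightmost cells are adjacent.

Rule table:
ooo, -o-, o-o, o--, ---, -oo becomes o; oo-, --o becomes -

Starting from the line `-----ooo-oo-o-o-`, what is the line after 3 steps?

oo-oo-oo-ooooooo

oooo-oo-oo-ooooo
ooo-oo-oo-oooooo
oo-oo-oo-ooooooo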